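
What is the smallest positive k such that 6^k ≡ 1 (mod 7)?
2

7 is prime, so ord(6) divides φ(7) = 6.
Divisors of 6: 1, 2, 3, 6.
Repeated squaring: 6^1 ≡ 6, 6^2 ≡ 1, 6^4 ≡ 1 (mod 7).
Test 6^d mod 7 for each divisor d in increasing order:
6^1 ≡ 6
6^2 ≡ 1  ← first divisor giving 1
The order is 2.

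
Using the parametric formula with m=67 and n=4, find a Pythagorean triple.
(4473, 536, 4505)

Euclid's formula: a = m² - n², b = 2mn, c = m² + n²
m = 67, n = 4
a = 67² - 4² = 4489 - 16 = 4473
b = 2 × 67 × 4 = 536
c = 67² + 4² = 4489 + 16 = 4505
Verification: 4473² + 536² = 20007729 + 287296 = 20295025 = 4505² ✓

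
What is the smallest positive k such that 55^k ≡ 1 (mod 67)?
33

67 is prime, so ord(55) divides φ(67) = 66.
Divisors of 66: 1, 2, 3, 6, 11, 22, 33, 66.
Repeated squaring: 55^1 ≡ 55, 55^2 ≡ 10, 55^4 ≡ 33, 55^8 ≡ 17, 55^16 ≡ 21, 55^32 ≡ 39, 55^64 ≡ 47 (mod 67).
Test 55^d mod 67 for each divisor d in increasing order:
55^1 ≡ 55
55^2 ≡ 10
55^3 = 55^2·55^1 ≡ 14
55^6 = 55^4·55^2 ≡ 62
55^11 = 55^8·55^2·55^1 ≡ 37
55^22 = 55^16·55^4·55^2 ≡ 29
55^33 = 55^32·55^1 ≡ 1  ← first divisor giving 1
The order is 33.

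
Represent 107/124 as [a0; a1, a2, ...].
[0; 1, 6, 3, 2, 2]

Euclidean algorithm steps:
107 = 0 × 124 + 107
124 = 1 × 107 + 17
107 = 6 × 17 + 5
17 = 3 × 5 + 2
5 = 2 × 2 + 1
2 = 2 × 1 + 0
Continued fraction: [0; 1, 6, 3, 2, 2]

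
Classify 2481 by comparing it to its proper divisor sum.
deficient

Proper divisors of 2481: sum = 1 + 3 + 827 = 831
Since 831 < 2481, 2481 is deficient.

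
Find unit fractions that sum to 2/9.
1/5 + 1/45

Greedy algorithm:
2/9: ceiling(9/2) = 5, use 1/5
1/45: ceiling(45/1) = 45, use 1/45
Result: 2/9 = 1/5 + 1/45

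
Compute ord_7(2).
3

7 is prime, so ord(2) divides φ(7) = 6.
Divisors of 6: 1, 2, 3, 6.
Repeated squaring: 2^1 ≡ 2, 2^2 ≡ 4, 2^4 ≡ 2 (mod 7).
Test 2^d mod 7 for each divisor d in increasing order:
2^1 ≡ 2
2^2 ≡ 4
2^3 = 2^2·2^1 ≡ 1  ← first divisor giving 1
The order is 3.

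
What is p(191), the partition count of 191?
1820701100652

p(n) counts ways to write n as a sum of positive integers (order ignored).
Euler's pentagonal recurrence: p(k) = p(k-1) + p(k-2) - p(k-5) - p(k-7) + p(k-12) + p(k-15) - ... (offsets j(3j∓1)/2, signs ++--, p(0)=1, p(<0)=0).
DP table for k = 0..190: p(0)=1, p(1)=1, p(2)=2, p(3)=3, p(4)=5, p(5)=7, p(6)=11, p(7)=15, p(8)=22, p(9)=30, p(10)=42, p(11)=56, p(12)=77, p(13)=101, p(14)=135, p(15)=176, p(16)=231, p(17)=297, p(18)=385, p(19)=490, p(20)=627, p(21)=792, p(22)=1002, p(23)=1255, p(24)=1575, p(25)=1958, p(26)=2436, p(27)=3010, p(28)=3718, p(29)=4565, p(30)=5604, p(31)=6842, p(32)=8349, p(33)=10143, p(34)=12310, p(35)=14883, p(36)=17977, p(37)=21637, p(38)=26015, p(39)=31185, p(40)=37338, p(41)=44583, p(42)=53174, p(43)=63261, p(44)=75175, p(45)=89134, p(46)=105558, p(47)=124754, p(48)=147273, p(49)=173525, p(50)=204226, p(51)=239943, p(52)=281589, p(53)=329931, p(54)=386155, p(55)=451276, p(56)=526823, p(57)=614154, p(58)=715220, p(59)=831820, p(60)=966467, p(61)=1121505, p(62)=1300156, p(63)=1505499, p(64)=1741630, p(65)=2012558, p(66)=2323520, p(67)=2679689, p(68)=3087735, p(69)=3554345, p(70)=4087968, p(71)=4697205, p(72)=5392783, p(73)=6185689, p(74)=7089500, p(75)=8118264, p(76)=9289091, p(77)=10619863, p(78)=12132164, p(79)=13848650, p(80)=15796476, p(81)=18004327, p(82)=20506255, p(83)=23338469, p(84)=26543660, p(85)=30167357, p(86)=34262962, p(87)=38887673, p(88)=44108109, p(89)=49995925, p(90)=56634173, p(91)=64112359, p(92)=72533807, p(93)=82010177, p(94)=92669720, p(95)=104651419, p(96)=118114304, p(97)=133230930, p(98)=150198136, p(99)=169229875, p(100)=190569292, p(101)=214481126, p(102)=241265379, p(103)=271248950, p(104)=304801365, p(105)=342325709, p(106)=384276336, p(107)=431149389, p(108)=483502844, p(109)=541946240, p(110)=607163746, p(111)=679903203, p(112)=761002156, p(113)=851376628, p(114)=952050665, p(115)=1064144451, p(116)=1188908248, p(117)=1327710076, p(118)=1482074143, p(119)=1653668665, p(120)=1844349560, p(121)=2056148051, p(122)=2291320912, p(123)=2552338241, p(124)=2841940500, p(125)=3163127352, p(126)=3519222692, p(127)=3913864295, p(128)=4351078600, p(129)=4835271870, p(130)=5371315400, p(131)=5964539504, p(132)=6620830889, p(133)=7346629512, p(134)=8149040695, p(135)=9035836076, p(136)=10015581680, p(137)=11097645016, p(138)=12292341831, p(139)=13610949895, p(140)=15065878135, p(141)=16670689208, p(142)=18440293320, p(143)=20390982757, p(144)=22540654445, p(145)=24908858009, p(146)=27517052599, p(147)=30388671978, p(148)=33549419497, p(149)=37027355200, p(150)=40853235313, p(151)=45060624582, p(152)=49686288421, p(153)=54770336324, p(154)=60356673280, p(155)=66493182097, p(156)=73232243759, p(157)=80630964769, p(158)=88751778802, p(159)=97662728555, p(160)=107438159466, p(161)=118159068427, p(162)=129913904637, p(163)=142798995930, p(164)=156919475295, p(165)=172389800255, p(166)=189334822579, p(167)=207890420102, p(168)=228204732751, p(169)=250438925115, p(170)=274768617130, p(171)=301384802048, p(172)=330495499613, p(173)=362326859895, p(174)=397125074750, p(175)=435157697830, p(176)=476715857290, p(177)=522115831195, p(178)=571701605655, p(179)=625846753120, p(180)=684957390936, p(181)=749474411781, p(182)=819876908323, p(183)=896684817527, p(184)=980462880430, p(185)=1071823774337, p(186)=1171432692373, p(187)=1280011042268, p(188)=1398341745571, p(189)=1527273599625, p(190)=1667727404093.
Final step: p(191) = p(190) + p(189) - p(186) - p(184) + p(179) + p(176) - p(169) - p(165) + p(156) + p(151) - p(140) - p(134) + p(121) + p(114) - p(99) - p(91) + p(74) + p(65) - p(46) - p(36) + p(15) + p(4)
= 1667727404093 + 1527273599625 - 1171432692373 - 980462880430 + 625846753120 + 476715857290 - 250438925115 - 172389800255 + 73232243759 + 45060624582 - 15065878135 - 8149040695 + 2056148051 + 952050665 - 169229875 - 64112359 + 7089500 + 2012558 - 105558 - 17977 + 176 + 5
= 1820701100652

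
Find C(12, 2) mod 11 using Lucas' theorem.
0

Using Lucas' theorem:
Write n=12 and k=2 in base 11:
n in base 11: [1, 1]
k in base 11: [0, 2]
C(12,2) mod 11 = ∏ C(n_i, k_i) mod 11
Digit binomials (mod 11): C(1,0) = 1; C(1,2) = 0 (k_i > n_i)
Product: 1 × 0 = 0 ≡ 0 (mod 11)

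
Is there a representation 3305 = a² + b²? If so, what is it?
13² + 56² (a=13, b=56)

Factorization: 3305 = 5 × 661
By Fermat: n is sum of two squares iff every prime p ≡ 3 (mod 4) appears to even power.
All primes ≡ 3 (mod 4) appear to even power.
Search a = 0, 1, 2, … for 3305 - a² a perfect square: first hit at a = 13: 3305 - 169 = 3136 = 56².
3305 = 13² + 56² = 169 + 3136 ✓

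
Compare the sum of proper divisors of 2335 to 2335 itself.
deficient

Proper divisors of 2335: sum = 1 + 5 + 467 = 473
Since 473 < 2335, 2335 is deficient.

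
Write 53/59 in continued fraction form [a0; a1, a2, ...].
[0; 1, 8, 1, 5]

Euclidean algorithm steps:
53 = 0 × 59 + 53
59 = 1 × 53 + 6
53 = 8 × 6 + 5
6 = 1 × 5 + 1
5 = 5 × 1 + 0
Continued fraction: [0; 1, 8, 1, 5]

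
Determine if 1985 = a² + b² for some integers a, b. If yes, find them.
7² + 44² (a=7, b=44)

Factorization: 1985 = 5 × 397
By Fermat: n is sum of two squares iff every prime p ≡ 3 (mod 4) appears to even power.
All primes ≡ 3 (mod 4) appear to even power.
Search a = 0, 1, 2, … for 1985 - a² a perfect square: first hit at a = 7: 1985 - 49 = 1936 = 44².
1985 = 7² + 44² = 49 + 1936 ✓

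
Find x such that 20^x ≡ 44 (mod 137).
106

Baby-step giant-step with step n = ⌈√137⌉ = 12.
Baby steps 20^j mod 137 (j:value) for j=0..11: 0:1, 1:20, 2:126, 3:54, 4:121, 5:91, 6:39, 7:95, 8:119, 9:51, 10:61, 11:124.
Giant-step multiplier: 20^(-12) ≡ 20^(136-12) = 20^124 ≡ 49 (mod 137).
Giant steps γ_i = 44·49^i mod 137: γ_0=44, γ_1=101, γ_2=17, γ_3=11, γ_4=128, γ_5=107, γ_6=37, γ_7=32, γ_8=61 (in table at j=10).
x = i·n + j = 8·12 + 10 = 106.
Check: 20^106 ≡ 44 (mod 137).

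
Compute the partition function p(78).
12132164

p(n) counts ways to write n as a sum of positive integers (order ignored).
Euler's pentagonal recurrence: p(k) = p(k-1) + p(k-2) - p(k-5) - p(k-7) + p(k-12) + p(k-15) - ... (offsets j(3j∓1)/2, signs ++--, p(0)=1, p(<0)=0).
DP table for k = 0..77: p(0)=1, p(1)=1, p(2)=2, p(3)=3, p(4)=5, p(5)=7, p(6)=11, p(7)=15, p(8)=22, p(9)=30, p(10)=42, p(11)=56, p(12)=77, p(13)=101, p(14)=135, p(15)=176, p(16)=231, p(17)=297, p(18)=385, p(19)=490, p(20)=627, p(21)=792, p(22)=1002, p(23)=1255, p(24)=1575, p(25)=1958, p(26)=2436, p(27)=3010, p(28)=3718, p(29)=4565, p(30)=5604, p(31)=6842, p(32)=8349, p(33)=10143, p(34)=12310, p(35)=14883, p(36)=17977, p(37)=21637, p(38)=26015, p(39)=31185, p(40)=37338, p(41)=44583, p(42)=53174, p(43)=63261, p(44)=75175, p(45)=89134, p(46)=105558, p(47)=124754, p(48)=147273, p(49)=173525, p(50)=204226, p(51)=239943, p(52)=281589, p(53)=329931, p(54)=386155, p(55)=451276, p(56)=526823, p(57)=614154, p(58)=715220, p(59)=831820, p(60)=966467, p(61)=1121505, p(62)=1300156, p(63)=1505499, p(64)=1741630, p(65)=2012558, p(66)=2323520, p(67)=2679689, p(68)=3087735, p(69)=3554345, p(70)=4087968, p(71)=4697205, p(72)=5392783, p(73)=6185689, p(74)=7089500, p(75)=8118264, p(76)=9289091, p(77)=10619863.
Final step: p(78) = p(77) + p(76) - p(73) - p(71) + p(66) + p(63) - p(56) - p(52) + p(43) + p(38) - p(27) - p(21) + p(8) + p(1)
= 10619863 + 9289091 - 6185689 - 4697205 + 2323520 + 1505499 - 526823 - 281589 + 63261 + 26015 - 3010 - 792 + 22 + 1
= 12132164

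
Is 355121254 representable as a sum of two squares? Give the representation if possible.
Not possible

Factorization: 355121254 = 2 × 41 × 163^3
By Fermat: n is sum of two squares iff every prime p ≡ 3 (mod 4) appears to even power.
Prime(s) ≡ 3 (mod 4) with odd exponent: [(163, 3)]
Therefore 355121254 cannot be expressed as a² + b².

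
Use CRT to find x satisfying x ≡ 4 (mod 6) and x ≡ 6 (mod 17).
40

Using Chinese Remainder Theorem:
M = 6 × 17 = 102
M1 = 17, M2 = 6
y1 = 17^(-1) mod 6 = 5
y2 = 6^(-1) mod 17 = 3
x = (4×17×5 + 6×6×3) mod 102 = 40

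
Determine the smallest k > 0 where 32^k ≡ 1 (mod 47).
23

47 is prime, so ord(32) divides φ(47) = 46.
Divisors of 46: 1, 2, 23, 46.
Repeated squaring: 32^1 ≡ 32, 32^2 ≡ 37, 32^4 ≡ 6, 32^8 ≡ 36, 32^16 ≡ 27, 32^32 ≡ 24 (mod 47).
Test 32^d mod 47 for each divisor d in increasing order:
32^1 ≡ 32
32^2 ≡ 37
32^23 = 32^16·32^4·32^2·32^1 ≡ 1  ← first divisor giving 1
The order is 23.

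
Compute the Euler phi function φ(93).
60

93 = 3 × 31
φ(n) = n × ∏(1 - 1/p) for each prime p dividing n
φ(93) = 93 × (1 - 1/3) × (1 - 1/31) = 60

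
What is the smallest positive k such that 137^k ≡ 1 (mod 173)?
86

173 is prime, so ord(137) divides φ(173) = 172.
Divisors of 172: 1, 2, 4, 43, 86, 172.
Repeated squaring: 137^1 ≡ 137, 137^2 ≡ 85, 137^4 ≡ 132, 137^8 ≡ 124, 137^16 ≡ 152, 137^32 ≡ 95, 137^64 ≡ 29, 137^128 ≡ 149 (mod 173).
Test 137^d mod 173 for each divisor d in increasing order:
137^1 ≡ 137
137^2 ≡ 85
137^4 ≡ 132
137^43 = 137^32·137^8·137^2·137^1 ≡ 172
137^86 = 137^64·137^16·137^4·137^2 ≡ 1  ← first divisor giving 1
The order is 86.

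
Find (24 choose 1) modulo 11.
2

Using Lucas' theorem:
Write n=24 and k=1 in base 11:
n in base 11: [2, 2]
k in base 11: [0, 1]
C(24,1) mod 11 = ∏ C(n_i, k_i) mod 11
Digit binomials (mod 11): C(2,0) = 1; C(2,1) = 2
Product: 1 × 2 = 2 ≡ 2 (mod 11)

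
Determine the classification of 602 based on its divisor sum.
deficient

Proper divisors of 602: sum = 1 + 2 + 7 + 14 + 43 + 86 + 301 = 454
Since 454 < 602, 602 is deficient.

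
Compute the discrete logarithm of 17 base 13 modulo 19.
2

Baby-step giant-step with step n = ⌈√19⌉ = 5.
Baby steps 13^j mod 19 (j:value) for j=0..4: 0:1, 1:13, 2:17, 3:12, 4:4.
h = 17 is already in the table at j=2, so x = 2.
Check: 13^2 ≡ 17 (mod 19).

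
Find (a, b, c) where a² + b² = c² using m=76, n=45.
(3751, 6840, 7801)

Euclid's formula: a = m² - n², b = 2mn, c = m² + n²
m = 76, n = 45
a = 76² - 45² = 5776 - 2025 = 3751
b = 2 × 76 × 45 = 6840
c = 76² + 45² = 5776 + 2025 = 7801
Verification: 3751² + 6840² = 14070001 + 46785600 = 60855601 = 7801² ✓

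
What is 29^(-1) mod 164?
17

gcd(29, 164) = 1, so the inverse exists.
Extended Euclidean algorithm on (164, 29):
164 = 5 × 29 + 19  ⟹  19 = (1)·164 + (-5)·29
29 = 1 × 19 + 10  ⟹  10 = (-1)·164 + (6)·29
19 = 1 × 10 + 9  ⟹  9 = (2)·164 + (-11)·29
10 = 1 × 9 + 1  ⟹  1 = (-3)·164 + (17)·29
So (17)·29 ≡ 1 (mod 164), i.e. 29^(-1) ≡ 17 (mod 164).
Check: 29 × 17 = 493 ≡ 1 (mod 164)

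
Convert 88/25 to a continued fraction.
[3; 1, 1, 12]

Euclidean algorithm steps:
88 = 3 × 25 + 13
25 = 1 × 13 + 12
13 = 1 × 12 + 1
12 = 12 × 1 + 0
Continued fraction: [3; 1, 1, 12]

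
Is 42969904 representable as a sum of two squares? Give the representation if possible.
Not possible

Factorization: 42969904 = 2^4 × 139^3
By Fermat: n is sum of two squares iff every prime p ≡ 3 (mod 4) appears to even power.
Prime(s) ≡ 3 (mod 4) with odd exponent: [(139, 3)]
Therefore 42969904 cannot be expressed as a² + b².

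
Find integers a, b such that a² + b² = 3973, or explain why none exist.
2² + 63² (a=2, b=63)

Factorization: 3973 = 29 × 137
By Fermat: n is sum of two squares iff every prime p ≡ 3 (mod 4) appears to even power.
All primes ≡ 3 (mod 4) appear to even power.
Search a = 0, 1, 2, … for 3973 - a² a perfect square: first hit at a = 2: 3973 - 4 = 3969 = 63².
3973 = 2² + 63² = 4 + 3969 ✓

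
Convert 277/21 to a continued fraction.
[13; 5, 4]

Euclidean algorithm steps:
277 = 13 × 21 + 4
21 = 5 × 4 + 1
4 = 4 × 1 + 0
Continued fraction: [13; 5, 4]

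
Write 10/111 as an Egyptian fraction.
1/12 + 1/148

Greedy algorithm:
10/111: ceiling(111/10) = 12, use 1/12
1/148: ceiling(148/1) = 148, use 1/148
Result: 10/111 = 1/12 + 1/148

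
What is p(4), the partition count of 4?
5

p(n) counts ways to write n as a sum of positive integers (order ignored).
Examples: 4; 3 + 1; 2 + 2; 2 + 1 + 1; 1 + 1 + 1 + 1
p(4) = 5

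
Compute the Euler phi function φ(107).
106

107 = 107
φ(n) = n × ∏(1 - 1/p) for each prime p dividing n
φ(107) = 107 × (1 - 1/107) = 106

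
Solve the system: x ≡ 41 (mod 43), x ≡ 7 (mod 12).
127

Using Chinese Remainder Theorem:
M = 43 × 12 = 516
M1 = 12, M2 = 43
y1 = 12^(-1) mod 43 = 18
y2 = 43^(-1) mod 12 = 7
x = (41×12×18 + 7×43×7) mod 516 = 127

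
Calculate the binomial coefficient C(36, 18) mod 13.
10

Using Lucas' theorem:
Write n=36 and k=18 in base 13:
n in base 13: [2, 10]
k in base 13: [1, 5]
C(36,18) mod 13 = ∏ C(n_i, k_i) mod 13
Digit binomials (mod 13): C(2,1) = 2; C(10,5) = 252 ≡ 5
Product: 2 × 5 = 10 ≡ 10 (mod 13)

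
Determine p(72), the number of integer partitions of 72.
5392783

p(n) counts ways to write n as a sum of positive integers (order ignored).
Euler's pentagonal recurrence: p(k) = p(k-1) + p(k-2) - p(k-5) - p(k-7) + p(k-12) + p(k-15) - ... (offsets j(3j∓1)/2, signs ++--, p(0)=1, p(<0)=0).
DP table for k = 0..71: p(0)=1, p(1)=1, p(2)=2, p(3)=3, p(4)=5, p(5)=7, p(6)=11, p(7)=15, p(8)=22, p(9)=30, p(10)=42, p(11)=56, p(12)=77, p(13)=101, p(14)=135, p(15)=176, p(16)=231, p(17)=297, p(18)=385, p(19)=490, p(20)=627, p(21)=792, p(22)=1002, p(23)=1255, p(24)=1575, p(25)=1958, p(26)=2436, p(27)=3010, p(28)=3718, p(29)=4565, p(30)=5604, p(31)=6842, p(32)=8349, p(33)=10143, p(34)=12310, p(35)=14883, p(36)=17977, p(37)=21637, p(38)=26015, p(39)=31185, p(40)=37338, p(41)=44583, p(42)=53174, p(43)=63261, p(44)=75175, p(45)=89134, p(46)=105558, p(47)=124754, p(48)=147273, p(49)=173525, p(50)=204226, p(51)=239943, p(52)=281589, p(53)=329931, p(54)=386155, p(55)=451276, p(56)=526823, p(57)=614154, p(58)=715220, p(59)=831820, p(60)=966467, p(61)=1121505, p(62)=1300156, p(63)=1505499, p(64)=1741630, p(65)=2012558, p(66)=2323520, p(67)=2679689, p(68)=3087735, p(69)=3554345, p(70)=4087968, p(71)=4697205.
Final step: p(72) = p(71) + p(70) - p(67) - p(65) + p(60) + p(57) - p(50) - p(46) + p(37) + p(32) - p(21) - p(15) + p(2)
= 4697205 + 4087968 - 2679689 - 2012558 + 966467 + 614154 - 204226 - 105558 + 21637 + 8349 - 792 - 176 + 2
= 5392783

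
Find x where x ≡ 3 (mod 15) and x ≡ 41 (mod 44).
393

Using Chinese Remainder Theorem:
M = 15 × 44 = 660
M1 = 44, M2 = 15
y1 = 44^(-1) mod 15 = 14
y2 = 15^(-1) mod 44 = 3
x = (3×44×14 + 41×15×3) mod 660 = 393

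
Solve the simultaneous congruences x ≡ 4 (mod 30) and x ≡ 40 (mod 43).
814

Using Chinese Remainder Theorem:
M = 30 × 43 = 1290
M1 = 43, M2 = 30
y1 = 43^(-1) mod 30 = 7
y2 = 30^(-1) mod 43 = 33
x = (4×43×7 + 40×30×33) mod 1290 = 814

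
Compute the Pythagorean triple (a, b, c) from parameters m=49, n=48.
(97, 4704, 4705)

Euclid's formula: a = m² - n², b = 2mn, c = m² + n²
m = 49, n = 48
a = 49² - 48² = 2401 - 2304 = 97
b = 2 × 49 × 48 = 4704
c = 49² + 48² = 2401 + 2304 = 4705
Verification: 97² + 4704² = 9409 + 22127616 = 22137025 = 4705² ✓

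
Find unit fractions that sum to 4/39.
1/10 + 1/390

Greedy algorithm:
4/39: ceiling(39/4) = 10, use 1/10
1/390: ceiling(390/1) = 390, use 1/390
Result: 4/39 = 1/10 + 1/390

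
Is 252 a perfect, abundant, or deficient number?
abundant

Proper divisors of 252: sum = 1 + 2 + 3 + 4 + 6 + 7 + 9 + 12 + ... + 42 + 63 + 84 + 126 (17 divisors) = 476
Since 476 > 252, 252 is abundant.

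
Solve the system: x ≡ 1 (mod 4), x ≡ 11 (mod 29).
69

Using Chinese Remainder Theorem:
M = 4 × 29 = 116
M1 = 29, M2 = 4
y1 = 29^(-1) mod 4 = 1
y2 = 4^(-1) mod 29 = 22
x = (1×29×1 + 11×4×22) mod 116 = 69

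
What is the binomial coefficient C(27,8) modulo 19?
1

Using Lucas' theorem:
Write n=27 and k=8 in base 19:
n in base 19: [1, 8]
k in base 19: [0, 8]
C(27,8) mod 19 = ∏ C(n_i, k_i) mod 19
Digit binomials (mod 19): C(1,0) = 1; C(8,8) = 1
Product: 1 × 1 = 1 ≡ 1 (mod 19)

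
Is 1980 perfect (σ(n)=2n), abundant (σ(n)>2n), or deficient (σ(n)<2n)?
abundant

Proper divisors of 1980: sum = 1 + 2 + 3 + 4 + 5 + 6 + 9 + 10 + ... + 396 + 495 + 660 + 990 (35 divisors) = 4572
Since 4572 > 1980, 1980 is abundant.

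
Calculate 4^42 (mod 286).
170

Repeated squaring. Binary of 42 = 101010.
4^1 ≡ 4 (mod 286); 4^2 ≡ 16 (mod 286); 4^4 ≡ 256 (mod 286); 4^8 ≡ 42 (mod 286); 4^16 ≡ 48 (mod 286); 4^32 ≡ 16 (mod 286)
4^42 = 4^2 × 4^8 × 4^32 ≡ 170 (mod 286)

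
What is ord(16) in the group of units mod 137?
17

137 is prime, so ord(16) divides φ(137) = 136.
Divisors of 136: 1, 2, 4, 8, 17, 34, 68, 136.
Repeated squaring: 16^1 ≡ 16, 16^2 ≡ 119, 16^4 ≡ 50, 16^8 ≡ 34, 16^16 ≡ 60, 16^32 ≡ 38, 16^64 ≡ 74, 16^128 ≡ 133 (mod 137).
Test 16^d mod 137 for each divisor d in increasing order:
16^1 ≡ 16
16^2 ≡ 119
16^4 ≡ 50
16^8 ≡ 34
16^17 = 16^16·16^1 ≡ 1  ← first divisor giving 1
The order is 17.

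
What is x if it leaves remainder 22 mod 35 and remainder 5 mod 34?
617

Using Chinese Remainder Theorem:
M = 35 × 34 = 1190
M1 = 34, M2 = 35
y1 = 34^(-1) mod 35 = 34
y2 = 35^(-1) mod 34 = 1
x = (22×34×34 + 5×35×1) mod 1190 = 617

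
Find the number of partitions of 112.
761002156

p(n) counts ways to write n as a sum of positive integers (order ignored).
Euler's pentagonal recurrence: p(k) = p(k-1) + p(k-2) - p(k-5) - p(k-7) + p(k-12) + p(k-15) - ... (offsets j(3j∓1)/2, signs ++--, p(0)=1, p(<0)=0).
DP table for k = 0..111: p(0)=1, p(1)=1, p(2)=2, p(3)=3, p(4)=5, p(5)=7, p(6)=11, p(7)=15, p(8)=22, p(9)=30, p(10)=42, p(11)=56, p(12)=77, p(13)=101, p(14)=135, p(15)=176, p(16)=231, p(17)=297, p(18)=385, p(19)=490, p(20)=627, p(21)=792, p(22)=1002, p(23)=1255, p(24)=1575, p(25)=1958, p(26)=2436, p(27)=3010, p(28)=3718, p(29)=4565, p(30)=5604, p(31)=6842, p(32)=8349, p(33)=10143, p(34)=12310, p(35)=14883, p(36)=17977, p(37)=21637, p(38)=26015, p(39)=31185, p(40)=37338, p(41)=44583, p(42)=53174, p(43)=63261, p(44)=75175, p(45)=89134, p(46)=105558, p(47)=124754, p(48)=147273, p(49)=173525, p(50)=204226, p(51)=239943, p(52)=281589, p(53)=329931, p(54)=386155, p(55)=451276, p(56)=526823, p(57)=614154, p(58)=715220, p(59)=831820, p(60)=966467, p(61)=1121505, p(62)=1300156, p(63)=1505499, p(64)=1741630, p(65)=2012558, p(66)=2323520, p(67)=2679689, p(68)=3087735, p(69)=3554345, p(70)=4087968, p(71)=4697205, p(72)=5392783, p(73)=6185689, p(74)=7089500, p(75)=8118264, p(76)=9289091, p(77)=10619863, p(78)=12132164, p(79)=13848650, p(80)=15796476, p(81)=18004327, p(82)=20506255, p(83)=23338469, p(84)=26543660, p(85)=30167357, p(86)=34262962, p(87)=38887673, p(88)=44108109, p(89)=49995925, p(90)=56634173, p(91)=64112359, p(92)=72533807, p(93)=82010177, p(94)=92669720, p(95)=104651419, p(96)=118114304, p(97)=133230930, p(98)=150198136, p(99)=169229875, p(100)=190569292, p(101)=214481126, p(102)=241265379, p(103)=271248950, p(104)=304801365, p(105)=342325709, p(106)=384276336, p(107)=431149389, p(108)=483502844, p(109)=541946240, p(110)=607163746, p(111)=679903203.
Final step: p(112) = p(111) + p(110) - p(107) - p(105) + p(100) + p(97) - p(90) - p(86) + p(77) + p(72) - p(61) - p(55) + p(42) + p(35) - p(20) - p(12)
= 679903203 + 607163746 - 431149389 - 342325709 + 190569292 + 133230930 - 56634173 - 34262962 + 10619863 + 5392783 - 1121505 - 451276 + 53174 + 14883 - 627 - 77
= 761002156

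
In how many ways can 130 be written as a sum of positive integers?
5371315400

p(n) counts ways to write n as a sum of positive integers (order ignored).
Euler's pentagonal recurrence: p(k) = p(k-1) + p(k-2) - p(k-5) - p(k-7) + p(k-12) + p(k-15) - ... (offsets j(3j∓1)/2, signs ++--, p(0)=1, p(<0)=0).
DP table for k = 0..129: p(0)=1, p(1)=1, p(2)=2, p(3)=3, p(4)=5, p(5)=7, p(6)=11, p(7)=15, p(8)=22, p(9)=30, p(10)=42, p(11)=56, p(12)=77, p(13)=101, p(14)=135, p(15)=176, p(16)=231, p(17)=297, p(18)=385, p(19)=490, p(20)=627, p(21)=792, p(22)=1002, p(23)=1255, p(24)=1575, p(25)=1958, p(26)=2436, p(27)=3010, p(28)=3718, p(29)=4565, p(30)=5604, p(31)=6842, p(32)=8349, p(33)=10143, p(34)=12310, p(35)=14883, p(36)=17977, p(37)=21637, p(38)=26015, p(39)=31185, p(40)=37338, p(41)=44583, p(42)=53174, p(43)=63261, p(44)=75175, p(45)=89134, p(46)=105558, p(47)=124754, p(48)=147273, p(49)=173525, p(50)=204226, p(51)=239943, p(52)=281589, p(53)=329931, p(54)=386155, p(55)=451276, p(56)=526823, p(57)=614154, p(58)=715220, p(59)=831820, p(60)=966467, p(61)=1121505, p(62)=1300156, p(63)=1505499, p(64)=1741630, p(65)=2012558, p(66)=2323520, p(67)=2679689, p(68)=3087735, p(69)=3554345, p(70)=4087968, p(71)=4697205, p(72)=5392783, p(73)=6185689, p(74)=7089500, p(75)=8118264, p(76)=9289091, p(77)=10619863, p(78)=12132164, p(79)=13848650, p(80)=15796476, p(81)=18004327, p(82)=20506255, p(83)=23338469, p(84)=26543660, p(85)=30167357, p(86)=34262962, p(87)=38887673, p(88)=44108109, p(89)=49995925, p(90)=56634173, p(91)=64112359, p(92)=72533807, p(93)=82010177, p(94)=92669720, p(95)=104651419, p(96)=118114304, p(97)=133230930, p(98)=150198136, p(99)=169229875, p(100)=190569292, p(101)=214481126, p(102)=241265379, p(103)=271248950, p(104)=304801365, p(105)=342325709, p(106)=384276336, p(107)=431149389, p(108)=483502844, p(109)=541946240, p(110)=607163746, p(111)=679903203, p(112)=761002156, p(113)=851376628, p(114)=952050665, p(115)=1064144451, p(116)=1188908248, p(117)=1327710076, p(118)=1482074143, p(119)=1653668665, p(120)=1844349560, p(121)=2056148051, p(122)=2291320912, p(123)=2552338241, p(124)=2841940500, p(125)=3163127352, p(126)=3519222692, p(127)=3913864295, p(128)=4351078600, p(129)=4835271870.
Final step: p(130) = p(129) + p(128) - p(125) - p(123) + p(118) + p(115) - p(108) - p(104) + p(95) + p(90) - p(79) - p(73) + p(60) + p(53) - p(38) - p(30) + p(13) + p(4)
= 4835271870 + 4351078600 - 3163127352 - 2552338241 + 1482074143 + 1064144451 - 483502844 - 304801365 + 104651419 + 56634173 - 13848650 - 6185689 + 966467 + 329931 - 26015 - 5604 + 101 + 5
= 5371315400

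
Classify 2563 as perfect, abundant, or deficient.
deficient

Proper divisors of 2563: sum = 1 + 11 + 233 = 245
Since 245 < 2563, 2563 is deficient.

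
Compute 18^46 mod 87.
33

Repeated squaring. Binary of 46 = 101110.
18^1 ≡ 18 (mod 87); 18^2 ≡ 63 (mod 87); 18^4 ≡ 54 (mod 87); 18^8 ≡ 45 (mod 87); 18^16 ≡ 24 (mod 87); 18^32 ≡ 54 (mod 87)
18^46 = 18^2 × 18^4 × 18^8 × 18^32 ≡ 33 (mod 87)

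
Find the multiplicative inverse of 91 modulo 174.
109

gcd(91, 174) = 1, so the inverse exists.
Extended Euclidean algorithm on (174, 91):
174 = 1 × 91 + 83  ⟹  83 = (1)·174 + (-1)·91
91 = 1 × 83 + 8  ⟹  8 = (-1)·174 + (2)·91
83 = 10 × 8 + 3  ⟹  3 = (11)·174 + (-21)·91
8 = 2 × 3 + 2  ⟹  2 = (-23)·174 + (44)·91
3 = 1 × 2 + 1  ⟹  1 = (34)·174 + (-65)·91
So (-65)·91 ≡ 1 (mod 174), i.e. 91^(-1) ≡ -65 ≡ 109 (mod 174).
Check: 91 × 109 = 9919 ≡ 1 (mod 174)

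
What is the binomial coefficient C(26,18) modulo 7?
1

Using Lucas' theorem:
Write n=26 and k=18 in base 7:
n in base 7: [3, 5]
k in base 7: [2, 4]
C(26,18) mod 7 = ∏ C(n_i, k_i) mod 7
Digit binomials (mod 7): C(3,2) = 3; C(5,4) = 5
Product: 3 × 5 = 15 ≡ 1 (mod 7)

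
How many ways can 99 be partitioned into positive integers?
169229875

p(n) counts ways to write n as a sum of positive integers (order ignored).
Euler's pentagonal recurrence: p(k) = p(k-1) + p(k-2) - p(k-5) - p(k-7) + p(k-12) + p(k-15) - ... (offsets j(3j∓1)/2, signs ++--, p(0)=1, p(<0)=0).
DP table for k = 0..98: p(0)=1, p(1)=1, p(2)=2, p(3)=3, p(4)=5, p(5)=7, p(6)=11, p(7)=15, p(8)=22, p(9)=30, p(10)=42, p(11)=56, p(12)=77, p(13)=101, p(14)=135, p(15)=176, p(16)=231, p(17)=297, p(18)=385, p(19)=490, p(20)=627, p(21)=792, p(22)=1002, p(23)=1255, p(24)=1575, p(25)=1958, p(26)=2436, p(27)=3010, p(28)=3718, p(29)=4565, p(30)=5604, p(31)=6842, p(32)=8349, p(33)=10143, p(34)=12310, p(35)=14883, p(36)=17977, p(37)=21637, p(38)=26015, p(39)=31185, p(40)=37338, p(41)=44583, p(42)=53174, p(43)=63261, p(44)=75175, p(45)=89134, p(46)=105558, p(47)=124754, p(48)=147273, p(49)=173525, p(50)=204226, p(51)=239943, p(52)=281589, p(53)=329931, p(54)=386155, p(55)=451276, p(56)=526823, p(57)=614154, p(58)=715220, p(59)=831820, p(60)=966467, p(61)=1121505, p(62)=1300156, p(63)=1505499, p(64)=1741630, p(65)=2012558, p(66)=2323520, p(67)=2679689, p(68)=3087735, p(69)=3554345, p(70)=4087968, p(71)=4697205, p(72)=5392783, p(73)=6185689, p(74)=7089500, p(75)=8118264, p(76)=9289091, p(77)=10619863, p(78)=12132164, p(79)=13848650, p(80)=15796476, p(81)=18004327, p(82)=20506255, p(83)=23338469, p(84)=26543660, p(85)=30167357, p(86)=34262962, p(87)=38887673, p(88)=44108109, p(89)=49995925, p(90)=56634173, p(91)=64112359, p(92)=72533807, p(93)=82010177, p(94)=92669720, p(95)=104651419, p(96)=118114304, p(97)=133230930, p(98)=150198136.
Final step: p(99) = p(98) + p(97) - p(94) - p(92) + p(87) + p(84) - p(77) - p(73) + p(64) + p(59) - p(48) - p(42) + p(29) + p(22) - p(7)
= 150198136 + 133230930 - 92669720 - 72533807 + 38887673 + 26543660 - 10619863 - 6185689 + 1741630 + 831820 - 147273 - 53174 + 4565 + 1002 - 15
= 169229875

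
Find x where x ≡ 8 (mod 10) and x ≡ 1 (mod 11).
78

Using Chinese Remainder Theorem:
M = 10 × 11 = 110
M1 = 11, M2 = 10
y1 = 11^(-1) mod 10 = 1
y2 = 10^(-1) mod 11 = 10
x = (8×11×1 + 1×10×10) mod 110 = 78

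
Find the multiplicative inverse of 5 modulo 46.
37

gcd(5, 46) = 1, so the inverse exists.
Extended Euclidean algorithm on (46, 5):
46 = 9 × 5 + 1  ⟹  1 = (1)·46 + (-9)·5
So (-9)·5 ≡ 1 (mod 46), i.e. 5^(-1) ≡ -9 ≡ 37 (mod 46).
Check: 5 × 37 = 185 ≡ 1 (mod 46)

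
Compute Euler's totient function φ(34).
16

34 = 2 × 17
φ(n) = n × ∏(1 - 1/p) for each prime p dividing n
φ(34) = 34 × (1 - 1/2) × (1 - 1/17) = 16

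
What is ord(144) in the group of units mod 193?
12

193 is prime, so ord(144) divides φ(193) = 192.
Divisors of 192: 1, 2, 3, 4, 6, 8, 12, 16, 24, 32, 48, 64, 96, 192.
Repeated squaring: 144^1 ≡ 144, 144^2 ≡ 85, 144^4 ≡ 84, 144^8 ≡ 108, 144^16 ≡ 84, 144^32 ≡ 108, 144^64 ≡ 84, 144^128 ≡ 108 (mod 193).
Test 144^d mod 193 for each divisor d in increasing order:
144^1 ≡ 144
144^2 ≡ 85
144^3 = 144^2·144^1 ≡ 81
144^4 ≡ 84
144^6 = 144^4·144^2 ≡ 192
144^8 ≡ 108
144^12 = 144^8·144^4 ≡ 1  ← first divisor giving 1
The order is 12.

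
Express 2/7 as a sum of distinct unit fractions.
1/4 + 1/28

Greedy algorithm:
2/7: ceiling(7/2) = 4, use 1/4
1/28: ceiling(28/1) = 28, use 1/28
Result: 2/7 = 1/4 + 1/28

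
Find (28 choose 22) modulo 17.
3

Using Lucas' theorem:
Write n=28 and k=22 in base 17:
n in base 17: [1, 11]
k in base 17: [1, 5]
C(28,22) mod 17 = ∏ C(n_i, k_i) mod 17
Digit binomials (mod 17): C(1,1) = 1; C(11,5) = 462 ≡ 3
Product: 1 × 3 = 3 ≡ 3 (mod 17)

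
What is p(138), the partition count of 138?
12292341831

p(n) counts ways to write n as a sum of positive integers (order ignored).
Euler's pentagonal recurrence: p(k) = p(k-1) + p(k-2) - p(k-5) - p(k-7) + p(k-12) + p(k-15) - ... (offsets j(3j∓1)/2, signs ++--, p(0)=1, p(<0)=0).
DP table for k = 0..137: p(0)=1, p(1)=1, p(2)=2, p(3)=3, p(4)=5, p(5)=7, p(6)=11, p(7)=15, p(8)=22, p(9)=30, p(10)=42, p(11)=56, p(12)=77, p(13)=101, p(14)=135, p(15)=176, p(16)=231, p(17)=297, p(18)=385, p(19)=490, p(20)=627, p(21)=792, p(22)=1002, p(23)=1255, p(24)=1575, p(25)=1958, p(26)=2436, p(27)=3010, p(28)=3718, p(29)=4565, p(30)=5604, p(31)=6842, p(32)=8349, p(33)=10143, p(34)=12310, p(35)=14883, p(36)=17977, p(37)=21637, p(38)=26015, p(39)=31185, p(40)=37338, p(41)=44583, p(42)=53174, p(43)=63261, p(44)=75175, p(45)=89134, p(46)=105558, p(47)=124754, p(48)=147273, p(49)=173525, p(50)=204226, p(51)=239943, p(52)=281589, p(53)=329931, p(54)=386155, p(55)=451276, p(56)=526823, p(57)=614154, p(58)=715220, p(59)=831820, p(60)=966467, p(61)=1121505, p(62)=1300156, p(63)=1505499, p(64)=1741630, p(65)=2012558, p(66)=2323520, p(67)=2679689, p(68)=3087735, p(69)=3554345, p(70)=4087968, p(71)=4697205, p(72)=5392783, p(73)=6185689, p(74)=7089500, p(75)=8118264, p(76)=9289091, p(77)=10619863, p(78)=12132164, p(79)=13848650, p(80)=15796476, p(81)=18004327, p(82)=20506255, p(83)=23338469, p(84)=26543660, p(85)=30167357, p(86)=34262962, p(87)=38887673, p(88)=44108109, p(89)=49995925, p(90)=56634173, p(91)=64112359, p(92)=72533807, p(93)=82010177, p(94)=92669720, p(95)=104651419, p(96)=118114304, p(97)=133230930, p(98)=150198136, p(99)=169229875, p(100)=190569292, p(101)=214481126, p(102)=241265379, p(103)=271248950, p(104)=304801365, p(105)=342325709, p(106)=384276336, p(107)=431149389, p(108)=483502844, p(109)=541946240, p(110)=607163746, p(111)=679903203, p(112)=761002156, p(113)=851376628, p(114)=952050665, p(115)=1064144451, p(116)=1188908248, p(117)=1327710076, p(118)=1482074143, p(119)=1653668665, p(120)=1844349560, p(121)=2056148051, p(122)=2291320912, p(123)=2552338241, p(124)=2841940500, p(125)=3163127352, p(126)=3519222692, p(127)=3913864295, p(128)=4351078600, p(129)=4835271870, p(130)=5371315400, p(131)=5964539504, p(132)=6620830889, p(133)=7346629512, p(134)=8149040695, p(135)=9035836076, p(136)=10015581680, p(137)=11097645016.
Final step: p(138) = p(137) + p(136) - p(133) - p(131) + p(126) + p(123) - p(116) - p(112) + p(103) + p(98) - p(87) - p(81) + p(68) + p(61) - p(46) - p(38) + p(21) + p(12)
= 11097645016 + 10015581680 - 7346629512 - 5964539504 + 3519222692 + 2552338241 - 1188908248 - 761002156 + 271248950 + 150198136 - 38887673 - 18004327 + 3087735 + 1121505 - 105558 - 26015 + 792 + 77
= 12292341831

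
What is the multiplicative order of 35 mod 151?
150

151 is prime, so ord(35) divides φ(151) = 150.
Divisors of 150: 1, 2, 3, 5, 6, 10, 15, 25, 30, 50, 75, 150.
Repeated squaring: 35^1 ≡ 35, 35^2 ≡ 17, 35^4 ≡ 138, 35^8 ≡ 18, 35^16 ≡ 22, 35^32 ≡ 31, 35^64 ≡ 55, 35^128 ≡ 5 (mod 151).
Test 35^d mod 151 for each divisor d in increasing order:
35^1 ≡ 35
35^2 ≡ 17
35^3 = 35^2·35^1 ≡ 142
35^5 = 35^4·35^1 ≡ 149
35^6 = 35^4·35^2 ≡ 81
35^10 = 35^8·35^2 ≡ 4
35^15 = 35^8·35^4·35^2·35^1 ≡ 143
35^25 = 35^16·35^8·35^1 ≡ 119
35^30 = 35^16·35^8·35^4·35^2 ≡ 64
35^50 = 35^32·35^16·35^2 ≡ 118
35^75 = 35^64·35^8·35^2·35^1 ≡ 150
35^150 = 35^128·35^16·35^4·35^2 ≡ 1  ← first divisor giving 1
The order is 150.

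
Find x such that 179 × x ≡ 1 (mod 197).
186

gcd(179, 197) = 1, so the inverse exists.
Extended Euclidean algorithm on (197, 179):
197 = 1 × 179 + 18  ⟹  18 = (1)·197 + (-1)·179
179 = 9 × 18 + 17  ⟹  17 = (-9)·197 + (10)·179
18 = 1 × 17 + 1  ⟹  1 = (10)·197 + (-11)·179
So (-11)·179 ≡ 1 (mod 197), i.e. 179^(-1) ≡ -11 ≡ 186 (mod 197).
Check: 179 × 186 = 33294 ≡ 1 (mod 197)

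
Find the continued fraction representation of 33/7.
[4; 1, 2, 2]

Euclidean algorithm steps:
33 = 4 × 7 + 5
7 = 1 × 5 + 2
5 = 2 × 2 + 1
2 = 2 × 1 + 0
Continued fraction: [4; 1, 2, 2]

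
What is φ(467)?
466

467 = 467
φ(n) = n × ∏(1 - 1/p) for each prime p dividing n
φ(467) = 467 × (1 - 1/467) = 466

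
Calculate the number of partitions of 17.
297

p(n) counts ways to write n as a sum of positive integers (order ignored).
Euler's pentagonal recurrence: p(k) = p(k-1) + p(k-2) - p(k-5) - p(k-7) + p(k-12) + p(k-15) - ... (offsets j(3j∓1)/2, signs ++--, p(0)=1, p(<0)=0).
DP table for k = 0..16: p(0)=1, p(1)=1, p(2)=2, p(3)=3, p(4)=5, p(5)=7, p(6)=11, p(7)=15, p(8)=22, p(9)=30, p(10)=42, p(11)=56, p(12)=77, p(13)=101, p(14)=135, p(15)=176, p(16)=231.
Final step: p(17) = p(16) + p(15) - p(12) - p(10) + p(5) + p(2)
= 231 + 176 - 77 - 42 + 7 + 2
= 297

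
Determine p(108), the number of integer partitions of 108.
483502844

p(n) counts ways to write n as a sum of positive integers (order ignored).
Euler's pentagonal recurrence: p(k) = p(k-1) + p(k-2) - p(k-5) - p(k-7) + p(k-12) + p(k-15) - ... (offsets j(3j∓1)/2, signs ++--, p(0)=1, p(<0)=0).
DP table for k = 0..107: p(0)=1, p(1)=1, p(2)=2, p(3)=3, p(4)=5, p(5)=7, p(6)=11, p(7)=15, p(8)=22, p(9)=30, p(10)=42, p(11)=56, p(12)=77, p(13)=101, p(14)=135, p(15)=176, p(16)=231, p(17)=297, p(18)=385, p(19)=490, p(20)=627, p(21)=792, p(22)=1002, p(23)=1255, p(24)=1575, p(25)=1958, p(26)=2436, p(27)=3010, p(28)=3718, p(29)=4565, p(30)=5604, p(31)=6842, p(32)=8349, p(33)=10143, p(34)=12310, p(35)=14883, p(36)=17977, p(37)=21637, p(38)=26015, p(39)=31185, p(40)=37338, p(41)=44583, p(42)=53174, p(43)=63261, p(44)=75175, p(45)=89134, p(46)=105558, p(47)=124754, p(48)=147273, p(49)=173525, p(50)=204226, p(51)=239943, p(52)=281589, p(53)=329931, p(54)=386155, p(55)=451276, p(56)=526823, p(57)=614154, p(58)=715220, p(59)=831820, p(60)=966467, p(61)=1121505, p(62)=1300156, p(63)=1505499, p(64)=1741630, p(65)=2012558, p(66)=2323520, p(67)=2679689, p(68)=3087735, p(69)=3554345, p(70)=4087968, p(71)=4697205, p(72)=5392783, p(73)=6185689, p(74)=7089500, p(75)=8118264, p(76)=9289091, p(77)=10619863, p(78)=12132164, p(79)=13848650, p(80)=15796476, p(81)=18004327, p(82)=20506255, p(83)=23338469, p(84)=26543660, p(85)=30167357, p(86)=34262962, p(87)=38887673, p(88)=44108109, p(89)=49995925, p(90)=56634173, p(91)=64112359, p(92)=72533807, p(93)=82010177, p(94)=92669720, p(95)=104651419, p(96)=118114304, p(97)=133230930, p(98)=150198136, p(99)=169229875, p(100)=190569292, p(101)=214481126, p(102)=241265379, p(103)=271248950, p(104)=304801365, p(105)=342325709, p(106)=384276336, p(107)=431149389.
Final step: p(108) = p(107) + p(106) - p(103) - p(101) + p(96) + p(93) - p(86) - p(82) + p(73) + p(68) - p(57) - p(51) + p(38) + p(31) - p(16) - p(8)
= 431149389 + 384276336 - 271248950 - 214481126 + 118114304 + 82010177 - 34262962 - 20506255 + 6185689 + 3087735 - 614154 - 239943 + 26015 + 6842 - 231 - 22
= 483502844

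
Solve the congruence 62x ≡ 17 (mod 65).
x ≡ 16 (mod 65)

gcd(62, 65) = 1, which divides 17, so solutions exist.
Find 62^(-1) mod 65 by the extended Euclidean algorithm:
65 = 1 × 62 + 3  ⟹  3 = (1)·65 + (-1)·62
62 = 20 × 3 + 2  ⟹  2 = (-20)·65 + (21)·62
3 = 1 × 2 + 1  ⟹  1 = (21)·65 + (-22)·62
So (-22)·62 ≡ 1 (mod 65), i.e. 62^(-1) ≡ -22 ≡ 43 (mod 65).
x ≡ 43 × 17 = 731 ≡ 16 (mod 65).
Check: 62 × 16 = 992 ≡ 17 (mod 65).
Unique solution: x ≡ 16 (mod 65)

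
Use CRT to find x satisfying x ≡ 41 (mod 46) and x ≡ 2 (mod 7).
317

Using Chinese Remainder Theorem:
M = 46 × 7 = 322
M1 = 7, M2 = 46
y1 = 7^(-1) mod 46 = 33
y2 = 46^(-1) mod 7 = 2
x = (41×7×33 + 2×46×2) mod 322 = 317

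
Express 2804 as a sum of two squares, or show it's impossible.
10² + 52² (a=10, b=52)

Factorization: 2804 = 2^2 × 701
By Fermat: n is sum of two squares iff every prime p ≡ 3 (mod 4) appears to even power.
All primes ≡ 3 (mod 4) appear to even power.
Search a = 0, 1, 2, … for 2804 - a² a perfect square: first hit at a = 10: 2804 - 100 = 2704 = 52².
2804 = 10² + 52² = 100 + 2704 ✓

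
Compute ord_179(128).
178

179 is prime, so ord(128) divides φ(179) = 178.
Divisors of 178: 1, 2, 89, 178.
Repeated squaring: 128^1 ≡ 128, 128^2 ≡ 95, 128^4 ≡ 75, 128^8 ≡ 76, 128^16 ≡ 48, 128^32 ≡ 156, 128^64 ≡ 171, 128^128 ≡ 64 (mod 179).
Test 128^d mod 179 for each divisor d in increasing order:
128^1 ≡ 128
128^2 ≡ 95
128^89 = 128^64·128^16·128^8·128^1 ≡ 178
128^178 = 128^128·128^32·128^16·128^2 ≡ 1  ← first divisor giving 1
The order is 178.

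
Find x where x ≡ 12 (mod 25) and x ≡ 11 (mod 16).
187

Using Chinese Remainder Theorem:
M = 25 × 16 = 400
M1 = 16, M2 = 25
y1 = 16^(-1) mod 25 = 11
y2 = 25^(-1) mod 16 = 9
x = (12×16×11 + 11×25×9) mod 400 = 187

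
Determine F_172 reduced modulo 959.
697

Matrix identity: Q^n = [[F_(n+1), F_n], [F_n, F_(n-1)]] with Q = [[1,1],[1,0]].
n = 172 = 10101100₂. Square-and-multiply, entries mod 959:
Q^1 = [[1,1],[1,0]]
Q^2 = (Q^1)² = [[2,1],[1,1]]
Q^5 = (Q^2)²·Q = [[8,5],[5,3]]
Q^10 = (Q^5)² = [[89,55],[55,34]]
Q^21 = (Q^10)²·Q = [[449,397],[397,52]]
Q^43 = (Q^21)²·Q = [[928,544],[544,384]]
Q^86 = (Q^43)² = [[566,232],[232,334]]
Q^172 = (Q^86)² = [[170,697],[697,432]]
F_172 mod 959 = Q^172[0][1] = 697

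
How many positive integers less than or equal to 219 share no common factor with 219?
144

219 = 3 × 73
φ(n) = n × ∏(1 - 1/p) for each prime p dividing n
φ(219) = 219 × (1 - 1/3) × (1 - 1/73) = 144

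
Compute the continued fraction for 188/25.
[7; 1, 1, 12]

Euclidean algorithm steps:
188 = 7 × 25 + 13
25 = 1 × 13 + 12
13 = 1 × 12 + 1
12 = 12 × 1 + 0
Continued fraction: [7; 1, 1, 12]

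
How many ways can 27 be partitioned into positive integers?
3010

p(n) counts ways to write n as a sum of positive integers (order ignored).
Euler's pentagonal recurrence: p(k) = p(k-1) + p(k-2) - p(k-5) - p(k-7) + p(k-12) + p(k-15) - ... (offsets j(3j∓1)/2, signs ++--, p(0)=1, p(<0)=0).
DP table for k = 0..26: p(0)=1, p(1)=1, p(2)=2, p(3)=3, p(4)=5, p(5)=7, p(6)=11, p(7)=15, p(8)=22, p(9)=30, p(10)=42, p(11)=56, p(12)=77, p(13)=101, p(14)=135, p(15)=176, p(16)=231, p(17)=297, p(18)=385, p(19)=490, p(20)=627, p(21)=792, p(22)=1002, p(23)=1255, p(24)=1575, p(25)=1958, p(26)=2436.
Final step: p(27) = p(26) + p(25) - p(22) - p(20) + p(15) + p(12) - p(5) - p(1)
= 2436 + 1958 - 1002 - 627 + 176 + 77 - 7 - 1
= 3010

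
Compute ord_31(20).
15

31 is prime, so ord(20) divides φ(31) = 30.
Divisors of 30: 1, 2, 3, 5, 6, 10, 15, 30.
Repeated squaring: 20^1 ≡ 20, 20^2 ≡ 28, 20^4 ≡ 9, 20^8 ≡ 19, 20^16 ≡ 20 (mod 31).
Test 20^d mod 31 for each divisor d in increasing order:
20^1 ≡ 20
20^2 ≡ 28
20^3 = 20^2·20^1 ≡ 2
20^5 = 20^4·20^1 ≡ 25
20^6 = 20^4·20^2 ≡ 4
20^10 = 20^8·20^2 ≡ 5
20^15 = 20^8·20^4·20^2·20^1 ≡ 1  ← first divisor giving 1
The order is 15.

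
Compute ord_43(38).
21

43 is prime, so ord(38) divides φ(43) = 42.
Divisors of 42: 1, 2, 3, 6, 7, 14, 21, 42.
Repeated squaring: 38^1 ≡ 38, 38^2 ≡ 25, 38^4 ≡ 23, 38^8 ≡ 13, 38^16 ≡ 40, 38^32 ≡ 9 (mod 43).
Test 38^d mod 43 for each divisor d in increasing order:
38^1 ≡ 38
38^2 ≡ 25
38^3 = 38^2·38^1 ≡ 4
38^6 = 38^4·38^2 ≡ 16
38^7 = 38^4·38^2·38^1 ≡ 6
38^14 = 38^8·38^4·38^2 ≡ 36
38^21 = 38^16·38^4·38^1 ≡ 1  ← first divisor giving 1
The order is 21.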